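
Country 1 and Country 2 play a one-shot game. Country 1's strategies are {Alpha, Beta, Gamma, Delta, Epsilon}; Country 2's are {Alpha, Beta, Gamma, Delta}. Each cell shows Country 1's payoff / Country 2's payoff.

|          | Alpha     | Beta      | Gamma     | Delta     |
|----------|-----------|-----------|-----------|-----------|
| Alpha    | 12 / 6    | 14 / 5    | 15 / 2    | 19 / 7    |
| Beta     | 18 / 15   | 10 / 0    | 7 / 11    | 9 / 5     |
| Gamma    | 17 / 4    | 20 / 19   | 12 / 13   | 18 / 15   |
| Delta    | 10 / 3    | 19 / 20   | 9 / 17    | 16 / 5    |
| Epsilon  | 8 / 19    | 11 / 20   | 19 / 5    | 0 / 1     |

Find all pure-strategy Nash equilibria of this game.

A profile is a Nash equilibrium when each player is best-responding to the other.
Country 1's best responses — vs Alpha: Beta (payoff 18); vs Beta: Gamma (payoff 20); vs Gamma: Epsilon (payoff 19); vs Delta: Alpha (payoff 19).
Country 2's best responses — vs Alpha: Delta (payoff 7); vs Beta: Alpha (payoff 15); vs Gamma: Beta (payoff 19); vs Delta: Beta (payoff 20); vs Epsilon: Beta (payoff 20).
Mutual best responses occur at (Alpha, Delta), (Beta, Alpha), and (Gamma, Beta); at each, neither player gains by switching.

(Alpha, Delta), (Beta, Alpha), and (Gamma, Beta)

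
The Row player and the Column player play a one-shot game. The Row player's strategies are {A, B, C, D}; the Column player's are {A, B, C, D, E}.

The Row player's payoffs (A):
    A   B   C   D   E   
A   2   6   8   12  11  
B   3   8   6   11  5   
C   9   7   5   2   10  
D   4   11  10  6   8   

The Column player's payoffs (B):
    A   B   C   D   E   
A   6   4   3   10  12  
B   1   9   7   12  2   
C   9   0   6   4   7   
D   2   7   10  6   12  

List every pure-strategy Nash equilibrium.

Check mutual best responses: a cell is a NE iff neither player can gain by unilaterally deviating.
The Row player's best responses — vs A: C (payoff 9); vs B: D (payoff 11); vs C: D (payoff 10); vs D: A (payoff 12); vs E: A (payoff 11).
The Column player's best responses — vs A: E (payoff 12); vs B: D (payoff 12); vs C: A (payoff 9); vs D: E (payoff 12).
Mutual best responses occur at (A, E) and (C, A); at each, neither player gains by switching.

(A, E) and (C, A)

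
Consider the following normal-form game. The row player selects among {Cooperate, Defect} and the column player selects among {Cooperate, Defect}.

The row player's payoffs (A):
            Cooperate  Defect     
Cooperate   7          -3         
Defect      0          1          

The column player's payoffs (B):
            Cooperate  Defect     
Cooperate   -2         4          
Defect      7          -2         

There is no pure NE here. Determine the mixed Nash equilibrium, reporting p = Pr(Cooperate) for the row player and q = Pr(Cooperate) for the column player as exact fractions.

Each player's mixing probability is pinned down by making the *other* player indifferent.
The column player indifferent between Cooperate and Defect: p·(-2) + (1−p)·7 = p·4 + (1−p)·(-2) ⟹ 7 + (-9)p = (-2) + 6p ⟹ p = 3/5.
The row player indifferent between Cooperate and Defect: q·7 + (1−q)·(-3) = q·0 + (1−q)·1 ⟹ (-3) + 10q = 1 + (-1)q ⟹ q = 4/11.

p = 3/5, q = 4/11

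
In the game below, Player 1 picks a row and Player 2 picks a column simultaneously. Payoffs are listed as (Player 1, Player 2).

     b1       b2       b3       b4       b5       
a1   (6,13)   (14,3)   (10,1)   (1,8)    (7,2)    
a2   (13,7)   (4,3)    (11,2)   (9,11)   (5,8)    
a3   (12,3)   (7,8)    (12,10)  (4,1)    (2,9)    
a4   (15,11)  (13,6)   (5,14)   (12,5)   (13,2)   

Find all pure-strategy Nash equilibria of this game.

(a3, b3)

Find each player's best response to every opponent strategy; NE are the intersections.
Player 1's best responses — vs b1: a4 (payoff 15); vs b2: a1 (payoff 14); vs b3: a3 (payoff 12); vs b4: a4 (payoff 12); vs b5: a4 (payoff 13).
Player 2's best responses — vs a1: b1 (payoff 13); vs a2: b4 (payoff 11); vs a3: b3 (payoff 10); vs a4: b3 (payoff 14).
The only mutual best response is (a3, b3); neither player gains by switching there.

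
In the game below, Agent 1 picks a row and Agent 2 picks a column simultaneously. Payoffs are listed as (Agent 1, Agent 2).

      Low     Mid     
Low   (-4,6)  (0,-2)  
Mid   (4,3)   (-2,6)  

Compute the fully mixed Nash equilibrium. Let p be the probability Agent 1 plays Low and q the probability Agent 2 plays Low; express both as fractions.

p = 3/11, q = 1/5

Each player's mixing probability is pinned down by making the *other* player indifferent.
Agent 2 indifferent between Low and Mid: p·6 + (1−p)·3 = p·(-2) + (1−p)·6 ⟹ 3 + 3p = 6 + (-8)p ⟹ p = 3/11.
Agent 1 indifferent between Low and Mid: q·(-4) + (1−q)·0 = q·4 + (1−q)·(-2) ⟹ 0 + (-4)q = (-2) + 6q ⟹ q = 1/5.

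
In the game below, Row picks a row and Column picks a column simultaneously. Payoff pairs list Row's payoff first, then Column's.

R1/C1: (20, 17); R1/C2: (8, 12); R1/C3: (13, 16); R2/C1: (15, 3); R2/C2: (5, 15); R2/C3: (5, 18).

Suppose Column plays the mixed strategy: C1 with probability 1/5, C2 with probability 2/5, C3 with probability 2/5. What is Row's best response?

Row's best reply maximizes expected payoff against the mix.
R1: (1/5)·20 + (2/5)·8 + (2/5)·13 = 62/5
R2: (1/5)·15 + (2/5)·5 + (2/5)·5 = 7
Highest expected payoff is 62/5, from R1.

R1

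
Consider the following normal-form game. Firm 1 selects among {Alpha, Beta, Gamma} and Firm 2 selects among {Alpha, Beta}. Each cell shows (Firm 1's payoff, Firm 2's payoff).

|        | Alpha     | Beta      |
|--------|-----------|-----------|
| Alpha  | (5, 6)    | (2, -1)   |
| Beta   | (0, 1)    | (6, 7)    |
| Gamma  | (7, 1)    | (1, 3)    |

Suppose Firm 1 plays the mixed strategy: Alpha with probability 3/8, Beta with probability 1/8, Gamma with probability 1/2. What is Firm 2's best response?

Compute Firm 2's expected payoff from each pure strategy against the given mix.
Alpha: (3/8)·6 + (1/8)·1 + (1/2)·1 = 23/8
Beta: (3/8)·(-1) + (1/8)·7 + (1/2)·3 = 2
Highest expected payoff is 23/8, from Alpha.

Alpha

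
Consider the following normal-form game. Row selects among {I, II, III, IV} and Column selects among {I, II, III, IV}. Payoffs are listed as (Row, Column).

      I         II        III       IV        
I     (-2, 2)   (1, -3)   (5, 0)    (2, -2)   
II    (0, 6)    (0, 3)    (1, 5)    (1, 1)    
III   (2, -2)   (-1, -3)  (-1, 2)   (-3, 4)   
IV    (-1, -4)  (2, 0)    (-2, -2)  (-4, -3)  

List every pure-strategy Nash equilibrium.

(IV, II)

Check mutual best responses: a cell is a NE iff neither player can gain by unilaterally deviating.
Row's best responses — vs I: III (payoff 2); vs II: IV (payoff 2); vs III: I (payoff 5); vs IV: I (payoff 2).
Column's best responses — vs I: I (payoff 2); vs II: I (payoff 6); vs III: IV (payoff 4); vs IV: II (payoff 0).
The only mutual best response is (IV, II); neither player gains by switching there.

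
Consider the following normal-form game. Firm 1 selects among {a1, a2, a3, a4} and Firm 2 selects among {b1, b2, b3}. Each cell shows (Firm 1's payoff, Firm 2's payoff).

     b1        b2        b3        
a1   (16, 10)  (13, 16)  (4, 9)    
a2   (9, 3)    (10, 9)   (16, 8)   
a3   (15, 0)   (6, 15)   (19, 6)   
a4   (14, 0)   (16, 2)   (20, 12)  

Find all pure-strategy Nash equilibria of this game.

Check mutual best responses: a cell is a NE iff neither player can gain by unilaterally deviating.
Firm 1's best responses — vs b1: a1 (payoff 16); vs b2: a4 (payoff 16); vs b3: a4 (payoff 20).
Firm 2's best responses — vs a1: b2 (payoff 16); vs a2: b2 (payoff 9); vs a3: b2 (payoff 15); vs a4: b3 (payoff 12).
The only mutual best response is (a4, b3); neither player gains by switching there.

(a4, b3)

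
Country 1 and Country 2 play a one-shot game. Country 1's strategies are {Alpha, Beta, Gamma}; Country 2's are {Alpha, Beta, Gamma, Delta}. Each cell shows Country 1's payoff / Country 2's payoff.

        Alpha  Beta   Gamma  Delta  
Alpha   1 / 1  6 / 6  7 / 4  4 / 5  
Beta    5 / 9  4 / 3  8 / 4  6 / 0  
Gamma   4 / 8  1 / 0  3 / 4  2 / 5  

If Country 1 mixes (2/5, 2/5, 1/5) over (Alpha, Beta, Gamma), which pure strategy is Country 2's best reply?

Compute Country 2's expected payoff from each pure strategy against the given mix.
Alpha: (2/5)·1 + (2/5)·9 + (1/5)·8 = 28/5
Beta: (2/5)·6 + (2/5)·3 + (1/5)·0 = 18/5
Gamma: (2/5)·4 + (2/5)·4 + (1/5)·4 = 4
Delta: (2/5)·5 + (2/5)·0 + (1/5)·5 = 3
Highest expected payoff is 28/5, from Alpha.

Alpha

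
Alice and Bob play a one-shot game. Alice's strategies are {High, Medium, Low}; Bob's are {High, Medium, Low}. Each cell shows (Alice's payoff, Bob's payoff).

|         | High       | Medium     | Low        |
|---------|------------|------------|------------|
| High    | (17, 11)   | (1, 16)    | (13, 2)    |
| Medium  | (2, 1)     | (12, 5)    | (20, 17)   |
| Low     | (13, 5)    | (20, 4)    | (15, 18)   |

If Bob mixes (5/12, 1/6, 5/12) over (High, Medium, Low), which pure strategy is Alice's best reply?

Alice's best reply maximizes expected payoff against the mix.
High: (5/12)·17 + (1/6)·1 + (5/12)·13 = 38/3
Medium: (5/12)·2 + (1/6)·12 + (5/12)·20 = 67/6
Low: (5/12)·13 + (1/6)·20 + (5/12)·15 = 15
Highest expected payoff is 15, from Low.

Low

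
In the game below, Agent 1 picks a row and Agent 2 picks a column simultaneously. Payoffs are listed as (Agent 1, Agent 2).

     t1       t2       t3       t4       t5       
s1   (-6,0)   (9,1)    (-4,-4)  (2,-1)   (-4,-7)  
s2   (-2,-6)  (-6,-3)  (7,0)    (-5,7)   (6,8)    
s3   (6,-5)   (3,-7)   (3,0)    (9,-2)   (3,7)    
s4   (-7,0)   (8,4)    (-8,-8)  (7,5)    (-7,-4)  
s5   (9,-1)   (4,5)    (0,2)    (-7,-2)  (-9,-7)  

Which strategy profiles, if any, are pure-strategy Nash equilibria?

Find each player's best response to every opponent strategy; NE are the intersections.
Agent 1's best responses — vs t1: s5 (payoff 9); vs t2: s1 (payoff 9); vs t3: s2 (payoff 7); vs t4: s3 (payoff 9); vs t5: s2 (payoff 6).
Agent 2's best responses — vs s1: t2 (payoff 1); vs s2: t5 (payoff 8); vs s3: t5 (payoff 7); vs s4: t4 (payoff 5); vs s5: t2 (payoff 5).
Mutual best responses occur at (s1, t2) and (s2, t5); at each, neither player gains by switching.

(s1, t2) and (s2, t5)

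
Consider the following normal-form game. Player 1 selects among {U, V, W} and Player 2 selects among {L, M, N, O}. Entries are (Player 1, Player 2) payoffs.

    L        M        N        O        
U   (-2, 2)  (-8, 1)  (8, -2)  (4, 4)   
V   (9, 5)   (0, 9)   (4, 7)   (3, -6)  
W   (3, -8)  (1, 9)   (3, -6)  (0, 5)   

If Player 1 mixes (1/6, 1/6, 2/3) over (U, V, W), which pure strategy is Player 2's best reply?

M

Compute Player 2's expected payoff from each pure strategy against the given mix.
L: (1/6)·2 + (1/6)·5 + (2/3)·(-8) = -25/6
M: (1/6)·1 + (1/6)·9 + (2/3)·9 = 23/3
N: (1/6)·(-2) + (1/6)·7 + (2/3)·(-6) = -19/6
O: (1/6)·4 + (1/6)·(-6) + (2/3)·5 = 3
Highest expected payoff is 23/3, from M.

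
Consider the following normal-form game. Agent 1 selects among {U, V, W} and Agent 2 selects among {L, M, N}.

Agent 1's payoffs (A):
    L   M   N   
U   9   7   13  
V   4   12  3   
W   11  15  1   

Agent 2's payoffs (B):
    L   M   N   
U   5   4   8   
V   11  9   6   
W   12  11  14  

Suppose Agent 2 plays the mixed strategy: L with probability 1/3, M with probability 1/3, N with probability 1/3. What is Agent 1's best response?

Agent 1's best reply maximizes expected payoff against the mix.
U: (1/3)·9 + (1/3)·7 + (1/3)·13 = 29/3
V: (1/3)·4 + (1/3)·12 + (1/3)·3 = 19/3
W: (1/3)·11 + (1/3)·15 + (1/3)·1 = 9
Highest expected payoff is 29/3, from U.

U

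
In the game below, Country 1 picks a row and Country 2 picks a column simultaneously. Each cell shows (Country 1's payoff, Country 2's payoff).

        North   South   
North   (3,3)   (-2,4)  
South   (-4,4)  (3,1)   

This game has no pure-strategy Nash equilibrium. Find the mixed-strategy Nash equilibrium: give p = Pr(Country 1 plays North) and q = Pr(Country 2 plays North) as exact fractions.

Each player's mixing probability is pinned down by making the *other* player indifferent.
Country 2 indifferent between North and South: p·3 + (1−p)·4 = p·4 + (1−p)·1 ⟹ 4 + (-1)p = 1 + 3p ⟹ p = 3/4.
Country 1 indifferent between North and South: q·3 + (1−q)·(-2) = q·(-4) + (1−q)·3 ⟹ (-2) + 5q = 3 + (-7)q ⟹ q = 5/12.

p = 3/4, q = 5/12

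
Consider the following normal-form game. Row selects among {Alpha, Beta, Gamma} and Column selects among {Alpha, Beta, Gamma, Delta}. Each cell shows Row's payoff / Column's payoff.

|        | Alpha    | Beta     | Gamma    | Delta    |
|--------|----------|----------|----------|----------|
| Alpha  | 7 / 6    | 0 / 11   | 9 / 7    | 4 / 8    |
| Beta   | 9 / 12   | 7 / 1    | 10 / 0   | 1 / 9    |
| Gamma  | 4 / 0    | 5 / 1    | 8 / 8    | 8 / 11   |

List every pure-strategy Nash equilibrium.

(Beta, Alpha) and (Gamma, Delta)

A profile is a Nash equilibrium when each player is best-responding to the other.
Row's best responses — vs Alpha: Beta (payoff 9); vs Beta: Beta (payoff 7); vs Gamma: Beta (payoff 10); vs Delta: Gamma (payoff 8).
Column's best responses — vs Alpha: Beta (payoff 11); vs Beta: Alpha (payoff 12); vs Gamma: Delta (payoff 11).
Mutual best responses occur at (Beta, Alpha) and (Gamma, Delta); at each, neither player gains by switching.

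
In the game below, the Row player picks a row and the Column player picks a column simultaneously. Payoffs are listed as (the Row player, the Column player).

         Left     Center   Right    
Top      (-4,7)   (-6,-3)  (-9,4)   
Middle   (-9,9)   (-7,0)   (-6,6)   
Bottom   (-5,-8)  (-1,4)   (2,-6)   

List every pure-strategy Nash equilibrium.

Check mutual best responses: a cell is a NE iff neither player can gain by unilaterally deviating.
The Row player's best responses — vs Left: Top (payoff -4); vs Center: Bottom (payoff -1); vs Right: Bottom (payoff 2).
The Column player's best responses — vs Top: Left (payoff 7); vs Middle: Left (payoff 9); vs Bottom: Center (payoff 4).
Mutual best responses occur at (Top, Left) and (Bottom, Center); at each, neither player gains by switching.

(Top, Left) and (Bottom, Center)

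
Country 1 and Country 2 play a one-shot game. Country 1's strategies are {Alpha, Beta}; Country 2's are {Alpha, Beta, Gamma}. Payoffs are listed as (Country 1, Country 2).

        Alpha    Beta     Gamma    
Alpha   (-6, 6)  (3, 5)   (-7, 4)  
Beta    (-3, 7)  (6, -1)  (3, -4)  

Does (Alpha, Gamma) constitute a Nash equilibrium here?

No

Holding Country 2 at Gamma: Country 1 gets -7 from Alpha but could get 3 by switching to Beta. Country 1 has a profitable deviation.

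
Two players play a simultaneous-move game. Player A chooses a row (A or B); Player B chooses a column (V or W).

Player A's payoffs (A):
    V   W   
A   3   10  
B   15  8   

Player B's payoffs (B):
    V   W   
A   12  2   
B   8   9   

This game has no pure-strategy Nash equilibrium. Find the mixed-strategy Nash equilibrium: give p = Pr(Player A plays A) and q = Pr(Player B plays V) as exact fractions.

Each player's mixing probability is pinned down by making the *other* player indifferent.
Player B indifferent between V and W: p·12 + (1−p)·8 = p·2 + (1−p)·9 ⟹ 8 + 4p = 9 + (-7)p ⟹ p = 1/11.
Player A indifferent between A and B: q·3 + (1−q)·10 = q·15 + (1−q)·8 ⟹ 10 + (-7)q = 8 + 7q ⟹ q = 1/7.

p = 1/11, q = 1/7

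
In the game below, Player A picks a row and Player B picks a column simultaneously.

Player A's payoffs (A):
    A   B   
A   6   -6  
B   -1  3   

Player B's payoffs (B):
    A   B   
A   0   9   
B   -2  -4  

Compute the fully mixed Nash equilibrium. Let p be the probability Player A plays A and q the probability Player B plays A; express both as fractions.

Each player's mixing probability is pinned down by making the *other* player indifferent.
Player B indifferent between A and B: p·0 + (1−p)·(-2) = p·9 + (1−p)·(-4) ⟹ (-2) + 2p = (-4) + 13p ⟹ p = 2/11.
Player A indifferent between A and B: q·6 + (1−q)·(-6) = q·(-1) + (1−q)·3 ⟹ (-6) + 12q = 3 + (-4)q ⟹ q = 9/16.

p = 2/11, q = 9/16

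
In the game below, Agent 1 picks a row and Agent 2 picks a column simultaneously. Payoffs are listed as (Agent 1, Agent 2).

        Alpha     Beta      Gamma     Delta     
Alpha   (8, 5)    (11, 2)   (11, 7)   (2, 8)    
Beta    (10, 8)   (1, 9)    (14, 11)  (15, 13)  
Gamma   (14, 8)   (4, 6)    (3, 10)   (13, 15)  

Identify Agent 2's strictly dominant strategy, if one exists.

A strategy is strictly dominant if it gives Agent 2 a strictly higher payoff than every other strategy, against every choice by the opponent.
Delta strictly dominates: vs Alpha: 8 > each of {5, 2, 7}; vs Beta: 13 > each of {8, 9, 11}; vs Gamma: 15 > each of {8, 6, 10}.

Delta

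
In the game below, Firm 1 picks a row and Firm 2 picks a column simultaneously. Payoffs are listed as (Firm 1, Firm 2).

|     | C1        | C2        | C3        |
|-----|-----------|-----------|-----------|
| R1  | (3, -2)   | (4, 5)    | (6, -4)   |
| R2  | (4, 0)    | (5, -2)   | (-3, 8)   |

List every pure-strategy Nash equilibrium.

Find each player's best response to every opponent strategy; NE are the intersections.
Firm 1's best responses — vs C1: R2 (payoff 4); vs C2: R2 (payoff 5); vs C3: R1 (payoff 6).
Firm 2's best responses — vs R1: C2 (payoff 5); vs R2: C3 (payoff 8).
No cell has both players best-responding. For instance, Firm 1's best reply to C2 is R2, but against R2 Firm 2 prefers C3 over C2.

No pure-strategy Nash equilibrium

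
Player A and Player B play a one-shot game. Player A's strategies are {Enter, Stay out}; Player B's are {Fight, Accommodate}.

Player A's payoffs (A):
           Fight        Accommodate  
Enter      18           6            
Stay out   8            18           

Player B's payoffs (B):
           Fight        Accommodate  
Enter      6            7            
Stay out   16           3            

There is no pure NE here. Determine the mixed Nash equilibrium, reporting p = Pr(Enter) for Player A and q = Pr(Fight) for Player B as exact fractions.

p = 13/14, q = 6/11

Each player's mixing probability is pinned down by making the *other* player indifferent.
Player B indifferent between Fight and Accommodate: p·6 + (1−p)·16 = p·7 + (1−p)·3 ⟹ 16 + (-10)p = 3 + 4p ⟹ p = 13/14.
Player A indifferent between Enter and Stay out: q·18 + (1−q)·6 = q·8 + (1−q)·18 ⟹ 6 + 12q = 18 + (-10)q ⟹ q = 6/11.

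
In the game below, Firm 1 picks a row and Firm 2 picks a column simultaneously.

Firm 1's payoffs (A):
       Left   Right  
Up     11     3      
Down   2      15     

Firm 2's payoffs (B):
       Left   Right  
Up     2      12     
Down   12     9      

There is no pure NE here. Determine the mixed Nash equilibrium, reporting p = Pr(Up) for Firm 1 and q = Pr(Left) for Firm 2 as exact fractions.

Each player's mixing probability is pinned down by making the *other* player indifferent.
Firm 2 indifferent between Left and Right: p·2 + (1−p)·12 = p·12 + (1−p)·9 ⟹ 12 + (-10)p = 9 + 3p ⟹ p = 3/13.
Firm 1 indifferent between Up and Down: q·11 + (1−q)·3 = q·2 + (1−q)·15 ⟹ 3 + 8q = 15 + (-13)q ⟹ q = 4/7.

p = 3/13, q = 4/7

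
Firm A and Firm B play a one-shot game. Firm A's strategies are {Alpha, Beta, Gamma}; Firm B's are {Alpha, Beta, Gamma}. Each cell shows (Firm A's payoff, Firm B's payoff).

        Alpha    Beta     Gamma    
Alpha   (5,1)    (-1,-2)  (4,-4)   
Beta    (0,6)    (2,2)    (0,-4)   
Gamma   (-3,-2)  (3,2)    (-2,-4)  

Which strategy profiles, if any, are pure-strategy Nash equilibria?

A profile is a Nash equilibrium when each player is best-responding to the other.
Firm A's best responses — vs Alpha: Alpha (payoff 5); vs Beta: Gamma (payoff 3); vs Gamma: Alpha (payoff 4).
Firm B's best responses — vs Alpha: Alpha (payoff 1); vs Beta: Alpha (payoff 6); vs Gamma: Beta (payoff 2).
Mutual best responses occur at (Alpha, Alpha) and (Gamma, Beta); at each, neither player gains by switching.

(Alpha, Alpha) and (Gamma, Beta)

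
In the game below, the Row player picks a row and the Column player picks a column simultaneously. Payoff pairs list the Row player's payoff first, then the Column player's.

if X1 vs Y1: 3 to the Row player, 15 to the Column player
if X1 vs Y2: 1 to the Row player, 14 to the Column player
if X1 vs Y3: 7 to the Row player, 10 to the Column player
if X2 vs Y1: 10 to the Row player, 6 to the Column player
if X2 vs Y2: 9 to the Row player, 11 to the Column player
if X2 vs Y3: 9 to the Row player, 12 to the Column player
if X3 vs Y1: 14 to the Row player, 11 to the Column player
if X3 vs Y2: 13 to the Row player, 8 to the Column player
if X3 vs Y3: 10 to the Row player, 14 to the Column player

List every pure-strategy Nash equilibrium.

Find each player's best response to every opponent strategy; NE are the intersections.
The Row player's best responses — vs Y1: X3 (payoff 14); vs Y2: X3 (payoff 13); vs Y3: X3 (payoff 10).
The Column player's best responses — vs X1: Y1 (payoff 15); vs X2: Y3 (payoff 12); vs X3: Y3 (payoff 14).
The only mutual best response is (X3, Y3); neither player gains by switching there.

(X3, Y3)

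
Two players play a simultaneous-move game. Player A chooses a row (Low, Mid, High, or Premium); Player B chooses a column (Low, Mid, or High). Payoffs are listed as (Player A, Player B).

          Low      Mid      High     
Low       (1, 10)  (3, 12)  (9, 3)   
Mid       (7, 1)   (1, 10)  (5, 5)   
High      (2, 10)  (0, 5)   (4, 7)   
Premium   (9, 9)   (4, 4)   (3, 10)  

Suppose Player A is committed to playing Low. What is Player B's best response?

With Player A fixed at Low, Player B's payoffs are: Low → 10, Mid → 12, High → 3.
The maximum is 12, achieved by Mid.

Mid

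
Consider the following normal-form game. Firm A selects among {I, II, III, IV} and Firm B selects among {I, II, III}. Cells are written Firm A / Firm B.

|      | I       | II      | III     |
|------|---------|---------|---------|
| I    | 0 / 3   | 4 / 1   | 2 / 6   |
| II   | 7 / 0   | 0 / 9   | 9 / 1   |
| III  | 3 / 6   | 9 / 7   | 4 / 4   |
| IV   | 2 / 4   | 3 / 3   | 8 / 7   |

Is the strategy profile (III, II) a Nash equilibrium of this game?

Yes

Holding Firm B at II: Firm A gets 9 from III, versus 4 from I, 0 from II, 3 from IV. No profitable deviation for Firm A.
Holding Firm A at III: Firm B gets 7 from II, versus 6 from I, 4 from III. No profitable deviation for Firm B either.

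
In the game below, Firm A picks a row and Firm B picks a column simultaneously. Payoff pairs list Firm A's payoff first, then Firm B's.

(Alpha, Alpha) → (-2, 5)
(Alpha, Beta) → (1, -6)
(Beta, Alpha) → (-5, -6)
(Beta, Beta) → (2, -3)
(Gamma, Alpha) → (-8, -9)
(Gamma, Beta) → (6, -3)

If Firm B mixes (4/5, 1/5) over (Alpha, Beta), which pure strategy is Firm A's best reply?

Alpha

Firm A's best reply maximizes expected payoff against the mix.
Alpha: (4/5)·(-2) + (1/5)·1 = -7/5
Beta: (4/5)·(-5) + (1/5)·2 = -18/5
Gamma: (4/5)·(-8) + (1/5)·6 = -26/5
Highest expected payoff is -7/5, from Alpha.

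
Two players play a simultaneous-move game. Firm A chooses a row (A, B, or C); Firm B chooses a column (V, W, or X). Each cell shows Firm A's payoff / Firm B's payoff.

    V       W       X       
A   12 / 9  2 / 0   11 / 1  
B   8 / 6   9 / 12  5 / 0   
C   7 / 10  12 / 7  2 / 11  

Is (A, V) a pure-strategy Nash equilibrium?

Holding Firm B at V: Firm A gets 12 from A, versus 8 from B, 7 from C. No profitable deviation for Firm A.
Holding Firm A at A: Firm B gets 9 from V, versus 0 from W, 1 from X. No profitable deviation for Firm B either.

Yes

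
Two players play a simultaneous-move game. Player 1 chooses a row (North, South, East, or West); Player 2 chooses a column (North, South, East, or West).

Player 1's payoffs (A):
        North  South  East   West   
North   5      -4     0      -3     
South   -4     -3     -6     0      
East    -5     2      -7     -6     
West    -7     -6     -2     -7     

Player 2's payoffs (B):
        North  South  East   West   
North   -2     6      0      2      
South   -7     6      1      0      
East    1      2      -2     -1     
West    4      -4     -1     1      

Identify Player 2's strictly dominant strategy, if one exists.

None

A strategy is strictly dominant if it gives Player 2 a strictly higher payoff than every other strategy, against every choice by the opponent.
North is not dominant: against North, South gives 6 > -2.
South is not dominant: against West, North gives 4 > -4.
East is not dominant: against North, South gives 6 > 0.
West is not dominant: against North, South gives 6 > 2.
No single strategy is best against every opponent action.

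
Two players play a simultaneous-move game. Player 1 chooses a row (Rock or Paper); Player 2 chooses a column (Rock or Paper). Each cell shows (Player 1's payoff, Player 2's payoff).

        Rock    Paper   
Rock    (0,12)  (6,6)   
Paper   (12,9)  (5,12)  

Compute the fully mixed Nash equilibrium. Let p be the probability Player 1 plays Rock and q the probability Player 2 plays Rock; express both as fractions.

In a mixed NE each player is indifferent between their pure strategies, so the opponent's mix sets the indifference.
Player 2 indifferent between Rock and Paper: p·12 + (1−p)·9 = p·6 + (1−p)·12 ⟹ 9 + 3p = 12 + (-6)p ⟹ p = 1/3.
Player 1 indifferent between Rock and Paper: q·0 + (1−q)·6 = q·12 + (1−q)·5 ⟹ 6 + (-6)q = 5 + 7q ⟹ q = 1/13.

p = 1/3, q = 1/13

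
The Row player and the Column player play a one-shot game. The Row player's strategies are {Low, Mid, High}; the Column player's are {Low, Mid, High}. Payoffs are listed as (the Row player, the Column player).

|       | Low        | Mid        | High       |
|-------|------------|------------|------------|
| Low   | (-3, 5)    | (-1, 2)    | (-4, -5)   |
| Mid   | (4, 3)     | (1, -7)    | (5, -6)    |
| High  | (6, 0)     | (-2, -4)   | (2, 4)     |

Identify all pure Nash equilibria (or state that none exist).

Check mutual best responses: a cell is a NE iff neither player can gain by unilaterally deviating.
The Row player's best responses — vs Low: High (payoff 6); vs Mid: Mid (payoff 1); vs High: Mid (payoff 5).
The Column player's best responses — vs Low: Low (payoff 5); vs Mid: Low (payoff 3); vs High: High (payoff 4).
No cell has both players best-responding. For instance, the Row player's best reply to Mid is Mid, but against Mid the Column player prefers Low over Mid.

No pure-strategy Nash equilibrium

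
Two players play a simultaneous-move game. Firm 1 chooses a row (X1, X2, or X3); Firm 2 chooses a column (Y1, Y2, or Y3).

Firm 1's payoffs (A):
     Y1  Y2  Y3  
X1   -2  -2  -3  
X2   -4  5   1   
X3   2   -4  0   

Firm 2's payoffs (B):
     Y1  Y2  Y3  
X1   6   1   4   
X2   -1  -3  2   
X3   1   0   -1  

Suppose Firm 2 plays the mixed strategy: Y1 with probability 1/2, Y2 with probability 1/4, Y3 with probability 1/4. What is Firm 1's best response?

Compute Firm 1's expected payoff from each pure strategy against the given mix.
X1: (1/2)·(-2) + (1/4)·(-2) + (1/4)·(-3) = -9/4
X2: (1/2)·(-4) + (1/4)·5 + (1/4)·1 = -1/2
X3: (1/2)·2 + (1/4)·(-4) + (1/4)·0 = 0
Highest expected payoff is 0, from X3.

X3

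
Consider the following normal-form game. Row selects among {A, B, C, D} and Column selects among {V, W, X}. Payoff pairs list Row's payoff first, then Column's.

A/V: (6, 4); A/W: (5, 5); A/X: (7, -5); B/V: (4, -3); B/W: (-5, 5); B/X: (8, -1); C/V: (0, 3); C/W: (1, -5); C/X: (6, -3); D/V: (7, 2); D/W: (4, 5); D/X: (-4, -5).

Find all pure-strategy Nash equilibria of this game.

Find each player's best response to every opponent strategy; NE are the intersections.
Row's best responses — vs V: D (payoff 7); vs W: A (payoff 5); vs X: B (payoff 8).
Column's best responses — vs A: W (payoff 5); vs B: W (payoff 5); vs C: V (payoff 3); vs D: W (payoff 5).
The only mutual best response is (A, W); neither player gains by switching there.

(A, W)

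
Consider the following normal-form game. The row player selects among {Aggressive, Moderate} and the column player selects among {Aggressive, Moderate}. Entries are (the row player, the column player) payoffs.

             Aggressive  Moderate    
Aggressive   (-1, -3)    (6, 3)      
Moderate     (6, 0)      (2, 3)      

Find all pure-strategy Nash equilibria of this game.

Check mutual best responses: a cell is a NE iff neither player can gain by unilaterally deviating.
The row player's best responses — vs Aggressive: Moderate (payoff 6); vs Moderate: Aggressive (payoff 6).
The column player's best responses — vs Aggressive: Moderate (payoff 3); vs Moderate: Moderate (payoff 3).
The only mutual best response is (Aggressive, Moderate); neither player gains by switching there.

(Aggressive, Moderate)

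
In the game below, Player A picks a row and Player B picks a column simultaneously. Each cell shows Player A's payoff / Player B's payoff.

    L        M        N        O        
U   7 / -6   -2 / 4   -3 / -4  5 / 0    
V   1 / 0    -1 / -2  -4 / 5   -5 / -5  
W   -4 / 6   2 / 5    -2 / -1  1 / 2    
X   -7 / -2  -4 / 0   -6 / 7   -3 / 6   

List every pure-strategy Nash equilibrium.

Find each player's best response to every opponent strategy; NE are the intersections.
Player A's best responses — vs L: U (payoff 7); vs M: W (payoff 2); vs N: W (payoff -2); vs O: U (payoff 5).
Player B's best responses — vs U: M (payoff 4); vs V: N (payoff 5); vs W: L (payoff 6); vs X: N (payoff 7).
No cell has both players best-responding. For instance, Player A's best reply to N is W, but against W Player B prefers L over N.

No pure-strategy Nash equilibrium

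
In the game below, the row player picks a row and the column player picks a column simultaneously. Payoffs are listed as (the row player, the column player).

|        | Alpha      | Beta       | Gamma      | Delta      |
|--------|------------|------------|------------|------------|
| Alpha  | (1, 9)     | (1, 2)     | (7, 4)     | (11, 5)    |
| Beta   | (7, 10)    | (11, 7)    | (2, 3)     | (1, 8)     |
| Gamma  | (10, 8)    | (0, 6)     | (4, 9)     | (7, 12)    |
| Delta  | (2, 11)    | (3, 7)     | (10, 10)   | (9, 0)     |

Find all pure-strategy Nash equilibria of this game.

Find each player's best response to every opponent strategy; NE are the intersections.
The row player's best responses — vs Alpha: Gamma (payoff 10); vs Beta: Beta (payoff 11); vs Gamma: Delta (payoff 10); vs Delta: Alpha (payoff 11).
The column player's best responses — vs Alpha: Alpha (payoff 9); vs Beta: Alpha (payoff 10); vs Gamma: Delta (payoff 12); vs Delta: Alpha (payoff 11).
No cell has both players best-responding. For instance, the row player's best reply to Alpha is Gamma, but against Gamma the column player prefers Delta over Alpha.

There is no pure-strategy Nash equilibrium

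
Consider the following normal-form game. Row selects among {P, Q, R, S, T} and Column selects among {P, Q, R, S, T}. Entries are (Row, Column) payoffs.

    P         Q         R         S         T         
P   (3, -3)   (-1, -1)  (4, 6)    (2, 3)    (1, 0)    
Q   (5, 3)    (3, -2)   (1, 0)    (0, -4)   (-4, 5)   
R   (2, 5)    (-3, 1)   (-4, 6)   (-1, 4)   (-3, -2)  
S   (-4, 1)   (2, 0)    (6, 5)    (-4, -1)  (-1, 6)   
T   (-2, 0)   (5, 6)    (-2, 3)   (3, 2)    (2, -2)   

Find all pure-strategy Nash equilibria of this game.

Check mutual best responses: a cell is a NE iff neither player can gain by unilaterally deviating.
Row's best responses — vs P: Q (payoff 5); vs Q: T (payoff 5); vs R: S (payoff 6); vs S: T (payoff 3); vs T: T (payoff 2).
Column's best responses — vs P: R (payoff 6); vs Q: T (payoff 5); vs R: R (payoff 6); vs S: T (payoff 6); vs T: Q (payoff 6).
The only mutual best response is (T, Q); neither player gains by switching there.

(T, Q)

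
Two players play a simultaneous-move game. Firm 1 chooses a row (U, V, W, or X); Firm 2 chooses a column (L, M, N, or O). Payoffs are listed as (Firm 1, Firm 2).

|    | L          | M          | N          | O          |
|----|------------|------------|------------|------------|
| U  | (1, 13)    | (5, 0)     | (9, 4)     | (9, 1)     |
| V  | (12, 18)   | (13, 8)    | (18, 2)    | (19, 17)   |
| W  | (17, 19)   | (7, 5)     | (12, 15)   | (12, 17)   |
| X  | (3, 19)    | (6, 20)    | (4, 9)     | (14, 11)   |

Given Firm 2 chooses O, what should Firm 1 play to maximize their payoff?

With Firm 2 fixed at O, Firm 1's payoffs are: U → 9, V → 19, W → 12, X → 14.
The maximum is 19, achieved by V.

V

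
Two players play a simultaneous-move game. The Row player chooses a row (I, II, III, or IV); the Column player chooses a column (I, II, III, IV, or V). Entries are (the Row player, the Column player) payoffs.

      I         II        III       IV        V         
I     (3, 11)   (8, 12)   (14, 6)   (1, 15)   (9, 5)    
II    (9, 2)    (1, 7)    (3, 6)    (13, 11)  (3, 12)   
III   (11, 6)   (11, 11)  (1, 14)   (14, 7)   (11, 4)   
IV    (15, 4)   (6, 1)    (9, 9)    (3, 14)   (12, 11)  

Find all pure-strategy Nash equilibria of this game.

A profile is a Nash equilibrium when each player is best-responding to the other.
The Row player's best responses — vs I: IV (payoff 15); vs II: III (payoff 11); vs III: I (payoff 14); vs IV: III (payoff 14); vs V: IV (payoff 12).
The Column player's best responses — vs I: IV (payoff 15); vs II: V (payoff 12); vs III: III (payoff 14); vs IV: IV (payoff 14).
No cell has both players best-responding. For instance, the Row player's best reply to V is IV, but against IV the Column player prefers IV over V.

There is no pure-strategy Nash equilibrium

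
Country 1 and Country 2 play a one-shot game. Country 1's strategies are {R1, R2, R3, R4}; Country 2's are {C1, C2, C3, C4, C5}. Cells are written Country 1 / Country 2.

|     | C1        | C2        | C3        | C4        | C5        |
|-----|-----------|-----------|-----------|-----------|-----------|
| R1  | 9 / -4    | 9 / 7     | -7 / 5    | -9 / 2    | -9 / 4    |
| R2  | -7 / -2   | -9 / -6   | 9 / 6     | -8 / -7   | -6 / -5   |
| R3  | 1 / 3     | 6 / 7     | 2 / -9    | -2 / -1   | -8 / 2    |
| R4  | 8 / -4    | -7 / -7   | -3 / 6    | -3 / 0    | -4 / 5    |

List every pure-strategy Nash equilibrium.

Find each player's best response to every opponent strategy; NE are the intersections.
Country 1's best responses — vs C1: R1 (payoff 9); vs C2: R1 (payoff 9); vs C3: R2 (payoff 9); vs C4: R3 (payoff -2); vs C5: R4 (payoff -4).
Country 2's best responses — vs R1: C2 (payoff 7); vs R2: C3 (payoff 6); vs R3: C2 (payoff 7); vs R4: C3 (payoff 6).
Mutual best responses occur at (R1, C2) and (R2, C3); at each, neither player gains by switching.

(R1, C2) and (R2, C3)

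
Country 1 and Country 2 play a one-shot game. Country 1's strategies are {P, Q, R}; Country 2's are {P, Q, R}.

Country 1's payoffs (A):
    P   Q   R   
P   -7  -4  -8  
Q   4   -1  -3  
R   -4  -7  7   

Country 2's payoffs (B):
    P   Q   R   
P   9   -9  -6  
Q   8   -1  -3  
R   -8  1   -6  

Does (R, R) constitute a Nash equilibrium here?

No

Holding Country 2 at R: Country 1 gets 7 from R, versus -8 from P, -3 from Q. No profitable deviation for Country 1.
Holding Country 1 at R: Country 2 gets -6 from R but could get 1 by switching to Q. Country 2 has a profitable deviation.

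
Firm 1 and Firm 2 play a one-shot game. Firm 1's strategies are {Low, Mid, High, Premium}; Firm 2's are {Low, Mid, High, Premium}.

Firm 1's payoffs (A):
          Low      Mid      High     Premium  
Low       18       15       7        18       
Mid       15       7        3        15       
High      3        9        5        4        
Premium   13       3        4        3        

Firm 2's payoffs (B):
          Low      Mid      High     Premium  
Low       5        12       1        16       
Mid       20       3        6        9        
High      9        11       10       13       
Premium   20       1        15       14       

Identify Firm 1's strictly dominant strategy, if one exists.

Low

Check whether one of Firm 1's strategies beats all alternatives regardless of what the opponent does.
Low strictly dominates: vs Low: 18 > each of {15, 3, 13}; vs Mid: 15 > each of {7, 9, 3}; vs High: 7 > each of {3, 5, 4}; vs Premium: 18 > each of {15, 4, 3}.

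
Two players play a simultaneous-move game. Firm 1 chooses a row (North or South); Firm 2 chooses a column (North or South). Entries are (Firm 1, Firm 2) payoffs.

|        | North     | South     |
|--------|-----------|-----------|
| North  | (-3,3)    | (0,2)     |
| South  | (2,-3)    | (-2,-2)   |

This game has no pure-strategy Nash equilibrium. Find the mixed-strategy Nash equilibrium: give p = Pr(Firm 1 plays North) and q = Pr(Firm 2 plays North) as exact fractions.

Each player's mixing probability is pinned down by making the *other* player indifferent.
Firm 2 indifferent between North and South: p·3 + (1−p)·(-3) = p·2 + (1−p)·(-2) ⟹ (-3) + 6p = (-2) + 4p ⟹ p = 1/2.
Firm 1 indifferent between North and South: q·(-3) + (1−q)·0 = q·2 + (1−q)·(-2) ⟹ 0 + (-3)q = (-2) + 4q ⟹ q = 2/7.

p = 1/2, q = 2/7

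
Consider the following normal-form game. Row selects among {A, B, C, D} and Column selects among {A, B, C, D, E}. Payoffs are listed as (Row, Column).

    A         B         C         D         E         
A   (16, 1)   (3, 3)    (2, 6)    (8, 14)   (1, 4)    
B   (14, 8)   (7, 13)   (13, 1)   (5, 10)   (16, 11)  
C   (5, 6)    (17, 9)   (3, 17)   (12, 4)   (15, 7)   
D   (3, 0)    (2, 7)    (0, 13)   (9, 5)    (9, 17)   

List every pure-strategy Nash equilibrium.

Check mutual best responses: a cell is a NE iff neither player can gain by unilaterally deviating.
Row's best responses — vs A: A (payoff 16); vs B: C (payoff 17); vs C: B (payoff 13); vs D: C (payoff 12); vs E: B (payoff 16).
Column's best responses — vs A: D (payoff 14); vs B: B (payoff 13); vs C: C (payoff 17); vs D: E (payoff 17).
No cell has both players best-responding. For instance, Row's best reply to B is C, but against C Column prefers C over B.

No pure-strategy Nash equilibrium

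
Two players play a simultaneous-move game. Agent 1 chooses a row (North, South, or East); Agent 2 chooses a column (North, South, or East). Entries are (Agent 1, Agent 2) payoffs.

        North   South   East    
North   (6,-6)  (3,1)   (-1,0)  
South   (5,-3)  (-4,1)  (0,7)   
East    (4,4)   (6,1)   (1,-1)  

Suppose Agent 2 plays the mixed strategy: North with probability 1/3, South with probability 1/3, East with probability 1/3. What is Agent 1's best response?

Compute Agent 1's expected payoff from each pure strategy against the given mix.
North: (1/3)·6 + (1/3)·3 + (1/3)·(-1) = 8/3
South: (1/3)·5 + (1/3)·(-4) + (1/3)·0 = 1/3
East: (1/3)·4 + (1/3)·6 + (1/3)·1 = 11/3
Highest expected payoff is 11/3, from East.

East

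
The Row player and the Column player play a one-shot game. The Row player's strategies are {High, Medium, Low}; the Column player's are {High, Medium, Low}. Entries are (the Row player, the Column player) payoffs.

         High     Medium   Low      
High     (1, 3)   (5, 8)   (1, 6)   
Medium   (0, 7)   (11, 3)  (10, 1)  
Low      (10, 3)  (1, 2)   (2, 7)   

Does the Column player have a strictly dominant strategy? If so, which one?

No strictly dominant strategy

A strategy is strictly dominant if it gives the Column player a strictly higher payoff than every other strategy, against every choice by the opponent.
High is not dominant: against High, Medium gives 8 > 3.
Medium is not dominant: against Medium, High gives 7 > 3.
Low is not dominant: against High, Medium gives 8 > 6.
No single strategy is best against every opponent action.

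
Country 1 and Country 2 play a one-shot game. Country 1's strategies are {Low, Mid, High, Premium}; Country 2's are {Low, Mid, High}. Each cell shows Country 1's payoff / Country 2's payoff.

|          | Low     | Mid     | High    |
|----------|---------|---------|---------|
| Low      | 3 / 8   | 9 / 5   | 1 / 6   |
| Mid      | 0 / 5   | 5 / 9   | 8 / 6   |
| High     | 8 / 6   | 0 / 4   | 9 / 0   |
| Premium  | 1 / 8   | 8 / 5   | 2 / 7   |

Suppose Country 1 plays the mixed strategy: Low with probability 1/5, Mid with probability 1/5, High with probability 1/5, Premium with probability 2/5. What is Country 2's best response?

Country 2's best reply maximizes expected payoff against the mix.
Low: (1/5)·8 + (1/5)·5 + (1/5)·6 + (2/5)·8 = 7
Mid: (1/5)·5 + (1/5)·9 + (1/5)·4 + (2/5)·5 = 28/5
High: (1/5)·6 + (1/5)·6 + (1/5)·0 + (2/5)·7 = 26/5
Highest expected payoff is 7, from Low.

Low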